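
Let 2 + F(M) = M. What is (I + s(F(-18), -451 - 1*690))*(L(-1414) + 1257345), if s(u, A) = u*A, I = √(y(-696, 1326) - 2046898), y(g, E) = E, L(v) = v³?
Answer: -64486777829180 - 5651777198*I*√511393 ≈ -6.4487e+13 - 4.0417e+12*I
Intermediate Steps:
F(M) = -2 + M
I = 2*I*√511393 (I = √(1326 - 2046898) = √(-2045572) = 2*I*√511393 ≈ 1430.2*I)
s(u, A) = A*u
(I + s(F(-18), -451 - 1*690))*(L(-1414) + 1257345) = (2*I*√511393 + (-451 - 1*690)*(-2 - 18))*((-1414)³ + 1257345) = (2*I*√511393 + (-451 - 690)*(-20))*(-2827145944 + 1257345) = (2*I*√511393 - 1141*(-20))*(-2825888599) = (2*I*√511393 + 22820)*(-2825888599) = (22820 + 2*I*√511393)*(-2825888599) = -64486777829180 - 5651777198*I*√511393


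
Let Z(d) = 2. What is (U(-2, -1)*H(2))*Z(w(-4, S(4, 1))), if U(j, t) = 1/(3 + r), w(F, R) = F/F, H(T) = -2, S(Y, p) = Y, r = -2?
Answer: -4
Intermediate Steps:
w(F, R) = 1
U(j, t) = 1 (U(j, t) = 1/(3 - 2) = 1/1 = 1)
(U(-2, -1)*H(2))*Z(w(-4, S(4, 1))) = (1*(-2))*2 = -2*2 = -4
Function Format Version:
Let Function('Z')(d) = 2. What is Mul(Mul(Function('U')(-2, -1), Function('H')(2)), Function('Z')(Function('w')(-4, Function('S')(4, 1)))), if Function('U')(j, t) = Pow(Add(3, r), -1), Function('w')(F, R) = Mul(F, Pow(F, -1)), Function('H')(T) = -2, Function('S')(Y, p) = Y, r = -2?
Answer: -4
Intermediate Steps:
Function('w')(F, R) = 1
Function('U')(j, t) = 1 (Function('U')(j, t) = Pow(Add(3, -2), -1) = Pow(1, -1) = 1)
Mul(Mul(Function('U')(-2, -1), Function('H')(2)), Function('Z')(Function('w')(-4, Function('S')(4, 1)))) = Mul(Mul(1, -2), 2) = Mul(-2, 2) = -4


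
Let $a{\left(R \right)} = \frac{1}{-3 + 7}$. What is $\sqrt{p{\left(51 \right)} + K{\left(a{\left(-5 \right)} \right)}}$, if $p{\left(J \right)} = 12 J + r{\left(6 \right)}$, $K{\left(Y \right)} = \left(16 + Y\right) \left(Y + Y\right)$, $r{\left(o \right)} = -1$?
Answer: $\frac{\sqrt{9906}}{4} \approx 24.882$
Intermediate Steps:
$a{\left(R \right)} = \frac{1}{4}$
$K{\left(Y \right)} = 2 Y \left(16 + Y\right)$ ($K{\left(Y \right)} = \left(16 + Y\right) 2 Y = 2 Y \left(16 + Y\right)$)
$p{\left(J \right)} = -1 + 12 J$ ($p{\left(J \right)} = 12 J - 1 = -1 + 12 J$)
$\sqrt{p{\left(51 \right)} + K{\left(a{\left(-5 \right)} \right)}} = \sqrt{\left(-1 + 12 \cdot 51\right) + 2 \cdot \frac{1}{4} \left(16 + \frac{1}{4}\right)} = \sqrt{\left(-1 + 612\right) + 2 \cdot \frac{1}{4} \cdot \frac{65}{4}} = \sqrt{611 + \frac{65}{8}} = \sqrt{\frac{4953}{8}} = \frac{\sqrt{9906}}{4}$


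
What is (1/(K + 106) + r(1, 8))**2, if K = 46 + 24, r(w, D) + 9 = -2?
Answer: 3744225/30976 ≈ 120.88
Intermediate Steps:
r(w, D) = -11 (r(w, D) = -9 - 2 = -11)
K = 70
(1/(K + 106) + r(1, 8))**2 = (1/(70 + 106) - 11)**2 = (1/176 - 11)**2 = (-1935/176)**2 = 3744225/30976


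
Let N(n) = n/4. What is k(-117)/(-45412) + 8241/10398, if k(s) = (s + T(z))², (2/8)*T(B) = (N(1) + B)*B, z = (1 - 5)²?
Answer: -1414019575/78698996 ≈ -17.967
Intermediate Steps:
N(n) = n/4 (N(n) = n*(¼) = n/4)
z = 16 (z = (-4)² = 16)
T(B) = 4*B*(¼ + B) (T(B) = 4*(((¼)*1 + B)*B) = 4*((¼ + B)*B) = 4*(B*(¼ + B)) = 4*B*(¼ + B))
k(s) = (1040 + s)² (k(s) = (s + 16*(1 + 4*16))² = (s + 16*(1 + 64))² = (s + 16*65)² = (s + 1040)² = (1040 + s)²)
k(-117)/(-45412) + 8241/10398 = (1040 - 117)²/(-45412) + 8241/10398 = 923²*(-1/45412) + 8241*(1/10398) = 851929*(-1/45412) + 2747/3466 = -851929/45412 + 2747/3466 = -1414019575/78698996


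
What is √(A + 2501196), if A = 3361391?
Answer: √5862587 ≈ 2421.3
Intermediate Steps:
√(A + 2501196) = √(3361391 + 2501196) = √5862587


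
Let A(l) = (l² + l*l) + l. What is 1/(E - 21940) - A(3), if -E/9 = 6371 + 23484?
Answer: -6103336/290635 ≈ -21.000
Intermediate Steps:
E = -268695 (E = -9*(6371 + 23484) = -9*29855 = -268695)
A(l) = l + 2*l² (A(l) = (l² + l²) + l = 2*l² + l = l + 2*l²)
1/(E - 21940) - A(3) = 1/(-268695 - 21940) - 3*(1 + 2*3) = 1/(-290635) - 3*(1 + 6) = -1/290635 - 3*7 = -1/290635 - 1*21 = -1/290635 - 21 = -6103336/290635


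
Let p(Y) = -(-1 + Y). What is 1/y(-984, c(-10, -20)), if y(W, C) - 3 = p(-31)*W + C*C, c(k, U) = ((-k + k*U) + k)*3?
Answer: 1/328515 ≈ 3.0440e-6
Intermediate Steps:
p(Y) = 1 - Y
c(k, U) = 3*U*k (c(k, U) = ((-k + U*k) + k)*3 = (U*k)*3 = 3*U*k)
y(W, C) = 3 + C**2 + 32*W (y(W, C) = 3 + ((1 - 1*(-31))*W + C*C) = 3 + ((1 + 31)*W + C**2) = 3 + (32*W + C**2) = 3 + (C**2 + 32*W) = 3 + C**2 + 32*W)
1/y(-984, c(-10, -20)) = 1/(3 + (3*(-20)*(-10))**2 + 32*(-984)) = 1/(3 + 600**2 - 31488) = 1/(3 + 360000 - 31488) = 1/328515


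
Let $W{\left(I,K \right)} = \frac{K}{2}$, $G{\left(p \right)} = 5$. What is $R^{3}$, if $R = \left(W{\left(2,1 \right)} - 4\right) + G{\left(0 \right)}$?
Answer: $\frac{27}{8} \approx 3.375$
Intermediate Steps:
$W{\left(I,K \right)} = \frac{K}{2}$ ($W{\left(I,K \right)} = K \frac{1}{2} = \frac{K}{2}$)
$R = \frac{3}{2}$ ($R = \left(\frac{1}{2} \cdot 1 - 4\right) + 5 = \left(\frac{1}{2} - 4\right) + 5 = - \frac{7}{2} + 5 = \frac{3}{2} \approx 1.5$)
$R^{3} = \left(\frac{3}{2}\right)^{3} = \frac{27}{8}$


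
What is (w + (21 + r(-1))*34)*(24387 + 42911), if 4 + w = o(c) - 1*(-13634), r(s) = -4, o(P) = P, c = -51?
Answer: 952737786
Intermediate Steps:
w = 13579 (w = -4 + (-51 - 1*(-13634)) = -4 + (-51 + 13634) = -4 + 13583 = 13579)
(w + (21 + r(-1))*34)*(24387 + 42911) = (13579 + (21 - 4)*34)*(24387 + 42911) = (13579 + 17*34)*67298 = (13579 + 578)*67298 = 14157*67298 = 952737786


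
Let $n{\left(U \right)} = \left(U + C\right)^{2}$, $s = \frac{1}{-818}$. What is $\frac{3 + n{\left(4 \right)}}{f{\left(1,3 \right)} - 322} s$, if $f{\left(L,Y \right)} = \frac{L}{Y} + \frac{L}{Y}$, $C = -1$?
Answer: $\frac{9}{197138} \approx 4.5653 \cdot 10^{-5}$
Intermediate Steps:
$s = - \frac{1}{818} \approx -0.0012225$
$n{\left(U \right)} = \left(-1 + U\right)^{2}$ ($n{\left(U \right)} = \left(U - 1\right)^{2} = \left(-1 + U\right)^{2}$)
$f{\left(L,Y \right)} = \frac{2 L}{Y}$
$\frac{3 + n{\left(4 \right)}}{f{\left(1,3 \right)} - 322} s = \frac{3 + \left(-1 + 4\right)^{2}}{2 \cdot 1 \cdot \frac{1}{3} - 322} \left(- \frac{1}{818}\right) = \frac{3 + 3^{2}}{2 \cdot 1 \cdot \frac{1}{3} - 322} \left(- \frac{1}{818}\right) = \frac{3 + 9}{\frac{2}{3} - 322} \left(- \frac{1}{818}\right) = \frac{12}{- \frac{964}{3}} \left(- \frac{1}{818}\right) = 12 \left(- \frac{3}{964}\right) \left(- \frac{1}{818}\right) = \left(- \frac{9}{241}\right) \left(- \frac{1}{818}\right) = \frac{9}{197138}$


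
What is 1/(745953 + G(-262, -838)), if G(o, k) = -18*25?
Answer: 1/745503 ≈ 1.3414e-6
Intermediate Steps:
G(o, k) = -450
1/(745953 + G(-262, -838)) = 1/(745953 - 450) = 1/745503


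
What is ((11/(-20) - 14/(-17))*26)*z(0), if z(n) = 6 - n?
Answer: 3627/85 ≈ 42.671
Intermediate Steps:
((11/(-20) - 14/(-17))*26)*z(0) = ((11/(-20) - 14/(-17))*26)*(6 - 1*0) = ((11*(-1/20) - 14*(-1/17))*26)*(6 + 0) = ((-11/20 + 14/17)*26)*6 = ((93/340)*26)*6 = (1209/170)*6 = 3627/85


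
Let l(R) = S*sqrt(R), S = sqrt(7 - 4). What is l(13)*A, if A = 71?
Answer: 71*sqrt(39) ≈ 443.40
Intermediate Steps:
S = sqrt(3) ≈ 1.7320
l(R) = sqrt(3)*sqrt(R)
l(13)*A = (sqrt(3)*sqrt(13))*71 = sqrt(39)*71 = 71*sqrt(39)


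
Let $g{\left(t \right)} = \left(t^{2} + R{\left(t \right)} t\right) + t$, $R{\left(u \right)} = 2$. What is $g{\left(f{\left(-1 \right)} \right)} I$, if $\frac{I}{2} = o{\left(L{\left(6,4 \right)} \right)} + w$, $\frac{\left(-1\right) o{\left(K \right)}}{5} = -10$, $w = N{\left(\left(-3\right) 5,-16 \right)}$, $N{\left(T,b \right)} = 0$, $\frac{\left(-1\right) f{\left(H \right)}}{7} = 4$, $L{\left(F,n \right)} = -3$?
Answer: $70000$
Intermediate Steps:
$f{\left(H \right)} = -28$ ($f{\left(H \right)} = \left(-7\right) 4 = -28$)
$w = 0$
$o{\left(K \right)} = 50$ ($o{\left(K \right)} = \left(-5\right) \left(-10\right) = 50$)
$I = 100$ ($I = 2 \left(50 + 0\right) = 2 \cdot 50 = 100$)
$g{\left(t \right)} = t^{2} + 3 t$ ($g{\left(t \right)} = \left(t^{2} + 2 t\right) + t = t^{2} + 3 t$)
$g{\left(f{\left(-1 \right)} \right)} I = - 28 \left(3 - 28\right) 100 = \left(-28\right) \left(-25\right) 100 = 700 \cdot 100 = 70000$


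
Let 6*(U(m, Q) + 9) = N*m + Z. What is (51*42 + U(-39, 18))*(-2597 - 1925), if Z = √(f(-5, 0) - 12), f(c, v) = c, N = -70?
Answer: -11702936 - 2261*I*√17/3 ≈ -1.1703e+7 - 3107.4*I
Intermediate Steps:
Z = I*√17 (Z = √(-5 - 12) = √(-17) = I*√17 ≈ 4.1231*I)
U(m, Q) = -9 - 35*m/3 + I*√17/6 (U(m, Q) = -9 + (-70*m + I*√17)/6 = -9 + (-35*m/3 + I*√17/6) = -9 - 35*m/3 + I*√17/6)
(51*42 + U(-39, 18))*(-2597 - 1925) = (51*42 + (-9 - 35/3*(-39) + I*√17/6))*(-2597 - 1925) = (2142 + (-9 + 455 + I*√17/6))*(-4522) = (2142 + (446 + I*√17/6))*(-4522) = (2588 + I*√17/6)*(-4522) = -11702936 - 2261*I*√17/3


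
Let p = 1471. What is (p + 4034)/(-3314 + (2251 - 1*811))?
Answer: -5505/1874 ≈ -2.9376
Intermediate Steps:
(p + 4034)/(-3314 + (2251 - 1*811)) = (1471 + 4034)/(-3314 + (2251 - 1*811)) = 5505/(-3314 + (2251 - 811)) = 5505/(-3314 + 1440) = 5505/(-1874) = 5505*(-1/1874) = -5505/1874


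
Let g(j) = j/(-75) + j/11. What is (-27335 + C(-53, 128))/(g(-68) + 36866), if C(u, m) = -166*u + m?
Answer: -15187425/30410098 ≈ -0.49942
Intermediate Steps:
g(j) = 64*j/825 (g(j) = j*(-1/75) + j*(1/11) = -j/75 + j/11 = 64*j/825)
C(u, m) = m - 166*u
(-27335 + C(-53, 128))/(g(-68) + 36866) = (-27335 + (128 - 166*(-53)))/((64/825)*(-68) + 36866) = (-27335 + (128 + 8798))/(-4352/825 + 36866) = (-27335 + 8926)/(30410098/825) = -18409*825/30410098 = -15187425/30410098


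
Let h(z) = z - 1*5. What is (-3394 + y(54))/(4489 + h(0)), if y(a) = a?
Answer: -835/1121 ≈ -0.74487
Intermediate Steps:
h(z) = -5 + z (h(z) = z - 5 = -5 + z)
(-3394 + y(54))/(4489 + h(0)) = (-3394 + 54)/(4489 + (-5 + 0)) = -3340/(4489 - 5) = -3340/4484 = -3340*1/4484 = -835/1121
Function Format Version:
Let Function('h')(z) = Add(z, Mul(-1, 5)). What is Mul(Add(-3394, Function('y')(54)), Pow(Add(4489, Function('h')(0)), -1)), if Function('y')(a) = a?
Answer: Rational(-835, 1121) ≈ -0.74487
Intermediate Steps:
Function('h')(z) = Add(-5, z) (Function('h')(z) = Add(z, -5) = Add(-5, z))
Mul(Add(-3394, Function('y')(54)), Pow(Add(4489, Function('h')(0)), -1)) = Mul(Add(-3394, 54), Pow(Add(4489, Add(-5, 0)), -1)) = Mul(-3340, Pow(Add(4489, -5), -1)) = Mul(-3340, Pow(4484, -1)) = Mul(-3340, Rational(1, 4484)) = Rational(-835, 1121)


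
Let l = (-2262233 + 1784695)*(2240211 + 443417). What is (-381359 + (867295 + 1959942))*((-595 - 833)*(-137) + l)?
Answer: -3134476189183116184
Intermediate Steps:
l = -1281534347864 (l = -477538*2683628 = -1281534347864)
(-381359 + (867295 + 1959942))*((-595 - 833)*(-137) + l) = (-381359 + (867295 + 1959942))*((-595 - 833)*(-137) - 1281534347864) = (-381359 + 2827237)*(-1428*(-137) - 1281534347864) = 2445878*(195636 - 1281534347864) = 2445878*(-1281534152228) = -3134476189183116184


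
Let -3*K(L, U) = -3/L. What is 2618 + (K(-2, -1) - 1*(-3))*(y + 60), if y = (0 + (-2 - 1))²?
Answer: 5581/2 ≈ 2790.5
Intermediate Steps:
K(L, U) = 1/L (K(L, U) = -(-1)/L = 1/L)
y = 9 (y = (0 - 3)² = (-3)² = 9)
2618 + (K(-2, -1) - 1*(-3))*(y + 60) = 2618 + (1/(-2) - 1*(-3))*(9 + 60) = 2618 + (-½ + 3)*69 = 2618 + (5/2)*69 = 2618 + 345/2 = 5581/2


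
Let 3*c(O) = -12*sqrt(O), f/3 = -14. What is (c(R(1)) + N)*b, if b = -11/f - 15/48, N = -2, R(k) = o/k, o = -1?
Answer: 17/168 + 17*I/84 ≈ 0.10119 + 0.20238*I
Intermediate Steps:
f = -42 (f = 3*(-14) = -42)
R(k) = -1/k
c(O) = -4*sqrt(O) (c(O) = (-12*sqrt(O))/3 = -4*sqrt(O))
b = -17/336 (b = -11/(-42) - 15/48 = -11*(-1/42) - 15*1/48 = 11/42 - 5/16 = -17/336 ≈ -0.050595)
(c(R(1)) + N)*b = (-4*sqrt(-1) - 2)*(-17/336) = (-4*I - 2)*(-17/336) = (-2 - 4*I)*(-17/336) = 17/168 + 17*I/84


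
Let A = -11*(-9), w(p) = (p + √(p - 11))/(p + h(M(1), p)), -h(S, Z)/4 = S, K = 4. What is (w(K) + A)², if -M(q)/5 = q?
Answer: (2380 + I*√7)²/576 ≈ 9834.0 + 21.864*I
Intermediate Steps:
M(q) = -5*q
h(S, Z) = -4*S
w(p) = (p + √(-11 + p))/(20 + p) (w(p) = (p + √(p - 11))/(p - (-20)) = (p + √(-11 + p))/(p - 4*(-5)) = (p + √(-11 + p))/(p + 20) = (p + √(-11 + p))/(20 + p))
A = 99
(w(K) + A)² = ((4 + √(-11 + 4))/(20 + 4) + 99)² = ((4 + √(-7))/24 + 99)² = ((4 + I*√7)/24 + 99)² = ((⅙ + I*√7/24) + 99)² = (595/6 + I*√7/24)²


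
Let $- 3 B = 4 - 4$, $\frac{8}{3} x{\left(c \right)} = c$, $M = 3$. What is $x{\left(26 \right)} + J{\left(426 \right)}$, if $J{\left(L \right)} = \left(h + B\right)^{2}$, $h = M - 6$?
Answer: $\frac{75}{4} \approx 18.75$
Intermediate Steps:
$x{\left(c \right)} = \frac{3 c}{8}$
$B = 0$ ($B = - \frac{4 - 4}{3} = \left(- \frac{1}{3}\right) 0 = 0$)
$h = -3$ ($h = 3 - 6 = -3$)
$J{\left(L \right)} = 9$ ($J{\left(L \right)} = \left(-3 + 0\right)^{2} = \left(-3\right)^{2} = 9$)
$x{\left(26 \right)} + J{\left(426 \right)} = \frac{3}{8} \cdot 26 + 9 = \frac{39}{4} + 9 = \frac{75}{4}$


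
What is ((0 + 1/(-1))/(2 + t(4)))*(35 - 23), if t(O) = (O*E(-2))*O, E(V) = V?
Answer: ⅖ ≈ 0.40000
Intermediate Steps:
t(O) = -2*O² (t(O) = (O*(-2))*O = (-2*O)*O = -2*O²)
((0 + 1/(-1))/(2 + t(4)))*(35 - 23) = ((0 + 1/(-1))/(2 - 2*4²))*(35 - 23) = ((0 - 1)/(2 - 2*16))*12 = -1/(2 - 32)*12 = -1/(-30)*12 = -1*(-1/30)*12 = (1/30)*12 = ⅖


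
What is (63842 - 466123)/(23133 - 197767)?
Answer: 402281/174634 ≈ 2.3036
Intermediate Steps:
(63842 - 466123)/(23133 - 197767) = -402281/(-174634) = -402281*(-1/174634) = 402281/174634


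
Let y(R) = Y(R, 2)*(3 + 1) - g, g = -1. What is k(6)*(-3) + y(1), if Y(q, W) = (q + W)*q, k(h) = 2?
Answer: 7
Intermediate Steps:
Y(q, W) = q*(W + q) (Y(q, W) = (W + q)*q = q*(W + q))
y(R) = 1 + 4*R*(2 + R) (y(R) = (R*(2 + R))*(3 + 1) - 1*(-1) = (R*(2 + R))*4 + 1 = 4*R*(2 + R) + 1 = 1 + 4*R*(2 + R))
k(6)*(-3) + y(1) = 2*(-3) + (1 + 4*1*(2 + 1)) = -6 + (1 + 4*1*3) = -6 + (1 + 12) = -6 + 13 = 7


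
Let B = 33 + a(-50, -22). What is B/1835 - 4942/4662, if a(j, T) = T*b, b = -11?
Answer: -111236/122211 ≈ -0.91020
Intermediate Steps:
a(j, T) = -11*T (a(j, T) = T*(-11) = -11*T)
B = 275 (B = 33 - 11*(-22) = 33 + 242 = 275)
B/1835 - 4942/4662 = 275/1835 - 4942/4662 = 275*(1/1835) - 4942*1/4662 = 55/367 - 353/333 = -111236/122211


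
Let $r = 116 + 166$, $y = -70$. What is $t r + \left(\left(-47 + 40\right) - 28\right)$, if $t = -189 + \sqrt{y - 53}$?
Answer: $-53333 + 282 i \sqrt{123} \approx -53333.0 + 3127.5 i$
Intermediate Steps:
$r = 282$
$t = -189 + i \sqrt{123}$ ($t = -189 + \sqrt{-70 - 53} = -189 + \sqrt{-123} = -189 + i \sqrt{123} \approx -189.0 + 11.091 i$)
$t r + \left(\left(-47 + 40\right) - 28\right) = \left(-189 + i \sqrt{123}\right) 282 + \left(\left(-47 + 40\right) - 28\right) = \left(-53298 + 282 i \sqrt{123}\right) - 35 = -53333 + 282 i \sqrt{123}$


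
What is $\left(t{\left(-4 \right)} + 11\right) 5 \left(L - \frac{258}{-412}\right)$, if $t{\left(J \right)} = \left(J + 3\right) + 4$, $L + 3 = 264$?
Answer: $\frac{1886325}{103} \approx 18314.0$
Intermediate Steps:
$L = 261$ ($L = -3 + 264 = 261$)
$t{\left(J \right)} = 7 + J$ ($t{\left(J \right)} = \left(3 + J\right) + 4 = 7 + J$)
$\left(t{\left(-4 \right)} + 11\right) 5 \left(L - \frac{258}{-412}\right) = \left(\left(7 - 4\right) + 11\right) 5 \left(261 - \frac{258}{-412}\right) = \left(3 + 11\right) 5 \left(261 - - \frac{129}{206}\right) = 14 \cdot 5 \left(261 + \frac{129}{206}\right) = 70 \cdot \frac{53895}{206} = \frac{1886325}{103}$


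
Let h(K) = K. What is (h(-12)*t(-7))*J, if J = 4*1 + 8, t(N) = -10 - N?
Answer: 432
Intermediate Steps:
J = 12 (J = 4 + 8 = 12)
(h(-12)*t(-7))*J = -12*(-10 - 1*(-7))*12 = -12*(-10 + 7)*12 = -12*(-3)*12 = 36*12 = 432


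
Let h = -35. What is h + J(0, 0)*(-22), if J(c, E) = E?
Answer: -35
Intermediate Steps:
h + J(0, 0)*(-22) = -35 + 0*(-22) = -35 + 0 = -35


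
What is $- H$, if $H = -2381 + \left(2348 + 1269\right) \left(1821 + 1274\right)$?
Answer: $-11192234$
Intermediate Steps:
$H = 11192234$ ($H = -2381 + 3617 \cdot 3095 = -2381 + 11194615 = 11192234$)
$- H = \left(-1\right) 11192234 = -11192234$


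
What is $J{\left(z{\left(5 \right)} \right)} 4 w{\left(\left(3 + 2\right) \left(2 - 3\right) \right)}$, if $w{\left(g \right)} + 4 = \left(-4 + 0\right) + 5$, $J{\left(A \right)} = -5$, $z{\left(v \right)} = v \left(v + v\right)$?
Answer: $60$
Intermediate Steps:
$z{\left(v \right)} = 2 v^{2}$ ($z{\left(v \right)} = v 2 v = 2 v^{2}$)
$w{\left(g \right)} = -3$ ($w{\left(g \right)} = -4 + \left(\left(-4 + 0\right) + 5\right) = -4 + \left(-4 + 5\right) = -4 + 1 = -3$)
$J{\left(z{\left(5 \right)} \right)} 4 w{\left(\left(3 + 2\right) \left(2 - 3\right) \right)} = \left(-5\right) 4 \left(-3\right) = \left(-20\right) \left(-3\right) = 60$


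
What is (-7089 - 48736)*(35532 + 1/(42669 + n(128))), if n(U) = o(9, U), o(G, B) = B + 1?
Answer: -12127570832575/6114 ≈ -1.9836e+9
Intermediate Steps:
o(G, B) = 1 + B
n(U) = 1 + U
(-7089 - 48736)*(35532 + 1/(42669 + n(128))) = (-7089 - 48736)*(35532 + 1/(42669 + (1 + 128))) = -55825*(35532 + 1/(42669 + 129)) = -55825*(35532 + 1/42798) = -55825*1520698537/42798 = -12127570832575/6114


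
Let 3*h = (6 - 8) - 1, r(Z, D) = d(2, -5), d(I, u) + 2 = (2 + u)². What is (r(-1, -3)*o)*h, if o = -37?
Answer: 259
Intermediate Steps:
d(I, u) = -2 + (2 + u)²
r(Z, D) = 7 (r(Z, D) = -2 + (2 - 5)² = -2 + (-3)² = -2 + 9 = 7)
h = -1 (h = ((6 - 8) - 1)/3 = (-2 - 1)/3 = (⅓)*(-3) = -1)
(r(-1, -3)*o)*h = (7*(-37))*(-1) = -259*(-1) = 259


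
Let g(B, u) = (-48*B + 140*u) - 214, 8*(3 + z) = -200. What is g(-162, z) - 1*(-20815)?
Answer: 24457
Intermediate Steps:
z = -28 (z = -3 + (⅛)*(-200) = -3 - 25 = -28)
g(B, u) = -214 - 48*B + 140*u
g(-162, z) - 1*(-20815) = (-214 - 48*(-162) + 140*(-28)) - 1*(-20815) = (-214 + 7776 - 3920) + 20815 = 3642 + 20815 = 24457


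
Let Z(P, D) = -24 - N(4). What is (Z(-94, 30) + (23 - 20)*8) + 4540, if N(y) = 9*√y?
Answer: 4522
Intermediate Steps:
Z(P, D) = -42 (Z(P, D) = -24 - 9*√4 = -24 - 9*2 = -24 - 1*18 = -24 - 18 = -42)
(Z(-94, 30) + (23 - 20)*8) + 4540 = (-42 + (23 - 20)*8) + 4540 = (-42 + 3*8) + 4540 = (-42 + 24) + 4540 = -18 + 4540 = 4522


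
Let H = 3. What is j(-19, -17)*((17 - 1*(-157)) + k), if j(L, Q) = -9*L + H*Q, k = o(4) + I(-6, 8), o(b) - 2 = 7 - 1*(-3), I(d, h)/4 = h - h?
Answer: 22320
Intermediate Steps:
I(d, h) = 0 (I(d, h) = 4*(h - h) = 4*0 = 0)
o(b) = 12 (o(b) = 2 + (7 - 1*(-3)) = 2 + (7 + 3) = 2 + 10 = 12)
k = 12 (k = 12 + 0 = 12)
j(L, Q) = -9*L + 3*Q
j(-19, -17)*((17 - 1*(-157)) + k) = (-9*(-19) + 3*(-17))*((17 - 1*(-157)) + 12) = (171 - 51)*((17 + 157) + 12) = 120*(174 + 12) = 120*186 = 22320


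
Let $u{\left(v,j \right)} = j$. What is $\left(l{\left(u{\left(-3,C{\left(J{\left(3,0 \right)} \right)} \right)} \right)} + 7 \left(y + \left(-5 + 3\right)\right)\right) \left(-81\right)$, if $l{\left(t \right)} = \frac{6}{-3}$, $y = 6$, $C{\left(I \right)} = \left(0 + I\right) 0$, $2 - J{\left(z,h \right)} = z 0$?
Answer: $-2106$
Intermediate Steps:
$J{\left(z,h \right)} = 2$ ($J{\left(z,h \right)} = 2 - z 0 = 2 - 0 = 2 + 0 = 2$)
$C{\left(I \right)} = 0$ ($C{\left(I \right)} = I 0 = 0$)
$l{\left(t \right)} = -2$ ($l{\left(t \right)} = 6 \left(- \frac{1}{3}\right) = -2$)
$\left(l{\left(u{\left(-3,C{\left(J{\left(3,0 \right)} \right)} \right)} \right)} + 7 \left(y + \left(-5 + 3\right)\right)\right) \left(-81\right) = \left(-2 + 7 \left(6 + \left(-5 + 3\right)\right)\right) \left(-81\right) = \left(-2 + 7 \left(6 - 2\right)\right) \left(-81\right) = \left(-2 + 7 \cdot 4\right) \left(-81\right) = \left(-2 + 28\right) \left(-81\right) = 26 \left(-81\right) = -2106$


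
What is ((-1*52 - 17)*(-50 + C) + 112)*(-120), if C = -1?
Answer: -435720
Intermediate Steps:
((-1*52 - 17)*(-50 + C) + 112)*(-120) = ((-1*52 - 17)*(-50 - 1) + 112)*(-120) = ((-52 - 17)*(-51) + 112)*(-120) = (-69*(-51) + 112)*(-120) = (3519 + 112)*(-120) = 3631*(-120) = -435720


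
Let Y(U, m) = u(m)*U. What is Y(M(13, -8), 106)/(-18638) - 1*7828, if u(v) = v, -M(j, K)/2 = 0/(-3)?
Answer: -7828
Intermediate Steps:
M(j, K) = 0 (M(j, K) = -0/(-3) = -0*(-1)/3 = -2*0 = 0)
Y(U, m) = U*m (Y(U, m) = m*U = U*m)
Y(M(13, -8), 106)/(-18638) - 1*7828 = (0*106)/(-18638) - 1*7828 = 0*(-1/18638) - 7828 = 0 - 7828 = -7828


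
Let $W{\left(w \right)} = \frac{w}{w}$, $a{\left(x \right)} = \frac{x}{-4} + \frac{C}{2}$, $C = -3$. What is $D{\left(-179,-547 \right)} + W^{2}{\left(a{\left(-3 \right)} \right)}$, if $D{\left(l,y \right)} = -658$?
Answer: $-657$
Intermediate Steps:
$a{\left(x \right)} = - \frac{3}{2} - \frac{x}{4}$ ($a{\left(x \right)} = \frac{x}{-4} - \frac{3}{2} = x \left(- \frac{1}{4}\right) - \frac{3}{2} = - \frac{x}{4} - \frac{3}{2} = - \frac{3}{2} - \frac{x}{4}$)
$W{\left(w \right)} = 1$
$D{\left(-179,-547 \right)} + W^{2}{\left(a{\left(-3 \right)} \right)} = -658 + 1^{2} = -658 + 1 = -657$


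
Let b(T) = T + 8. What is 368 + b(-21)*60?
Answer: -412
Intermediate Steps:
b(T) = 8 + T
368 + b(-21)*60 = 368 + (8 - 21)*60 = 368 - 13*60 = 368 - 780 = -412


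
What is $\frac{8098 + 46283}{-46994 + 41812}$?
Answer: $- \frac{54381}{5182} \approx -10.494$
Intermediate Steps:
$\frac{8098 + 46283}{-46994 + 41812} = \frac{54381}{-5182} = 54381 \left(- \frac{1}{5182}\right) = - \frac{54381}{5182}$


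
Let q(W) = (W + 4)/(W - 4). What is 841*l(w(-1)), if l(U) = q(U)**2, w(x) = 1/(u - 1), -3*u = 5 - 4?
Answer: 142129/361 ≈ 393.71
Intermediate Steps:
q(W) = (4 + W)/(-4 + W)
u = -1/3 (u = -(5 - 4)/3 = -1/3*1 = -1/3 ≈ -0.33333)
w(x) = -3/4 (w(x) = 1/(-1/3 - 1) = 1/(-4/3) = -3/4)
l(U) = (4 + U)**2/(-4 + U)**2 (l(U) = ((4 + U)/(-4 + U))**2 = (4 + U)**2/(-4 + U)**2)
841*l(w(-1)) = 841*((4 - 3/4)**2/(-4 - 3/4)**2) = 841*((13/4)**2/(-19/4)**2) = 841*((16/361)*(169/16)) = 841*(169/361) = 142129/361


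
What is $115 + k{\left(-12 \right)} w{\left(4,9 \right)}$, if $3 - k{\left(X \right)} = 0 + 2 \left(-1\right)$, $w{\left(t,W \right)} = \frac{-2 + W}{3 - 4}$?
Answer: $80$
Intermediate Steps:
$w{\left(t,W \right)} = 2 - W$ ($w{\left(t,W \right)} = \frac{-2 + W}{-1} = \left(-2 + W\right) \left(-1\right) = 2 - W$)
$k{\left(X \right)} = 5$ ($k{\left(X \right)} = 3 - \left(0 + 2 \left(-1\right)\right) = 3 - \left(0 - 2\right) = 3 - -2 = 3 + 2 = 5$)
$115 + k{\left(-12 \right)} w{\left(4,9 \right)} = 115 + 5 \left(2 - 9\right) = 115 + 5 \left(-7\right) = 115 - 35 = 80$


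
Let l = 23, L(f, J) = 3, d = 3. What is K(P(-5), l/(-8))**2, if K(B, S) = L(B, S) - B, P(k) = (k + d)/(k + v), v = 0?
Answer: 169/25 ≈ 6.7600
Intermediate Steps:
P(k) = (3 + k)/k (P(k) = (k + 3)/(k + 0) = (3 + k)/k)
K(B, S) = 3 - B
K(P(-5), l/(-8))**2 = (3 - (3 - 5)/(-5))**2 = (3 - (-1)*(-2)/5)**2 = (3 - 1*2/5)**2 = (3 - 2/5)**2 = (13/5)**2 = 169/25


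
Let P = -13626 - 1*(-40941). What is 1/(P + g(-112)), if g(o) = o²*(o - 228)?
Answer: -1/4237645 ≈ -2.3598e-7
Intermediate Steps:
g(o) = o²*(-228 + o)
P = 27315 (P = -13626 + 40941 = 27315)
1/(P + g(-112)) = 1/(27315 + (-112)²*(-228 - 112)) = 1/(27315 + 12544*(-340)) = 1/(27315 - 4264960) = 1/(-4237645) = -1/4237645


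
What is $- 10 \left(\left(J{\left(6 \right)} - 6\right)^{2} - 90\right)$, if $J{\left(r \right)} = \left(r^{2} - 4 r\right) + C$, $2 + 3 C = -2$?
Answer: $\frac{6140}{9} \approx 682.22$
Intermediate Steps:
$C = - \frac{4}{3}$ ($C = - \frac{2}{3} + \frac{1}{3} \left(-2\right) = - \frac{2}{3} - \frac{2}{3} = - \frac{4}{3} \approx -1.3333$)
$J{\left(r \right)} = - \frac{4}{3} + r^{2} - 4 r$ ($J{\left(r \right)} = \left(r^{2} - 4 r\right) - \frac{4}{3} = - \frac{4}{3} + r^{2} - 4 r$)
$- 10 \left(\left(J{\left(6 \right)} - 6\right)^{2} - 90\right) = - 10 \left(\left(\left(- \frac{4}{3} + 6^{2} - 24\right) - 6\right)^{2} - 90\right) = - 10 \left(\left(\left(- \frac{4}{3} + 36 - 24\right) - 6\right)^{2} - 90\right) = - 10 \left(\left(\frac{32}{3} - 6\right)^{2} - 90\right) = - 10 \left(\left(\frac{14}{3}\right)^{2} - 90\right) = - 10 \left(\frac{196}{9} - 90\right) = \left(-10\right) \left(- \frac{614}{9}\right) = \frac{6140}{9}$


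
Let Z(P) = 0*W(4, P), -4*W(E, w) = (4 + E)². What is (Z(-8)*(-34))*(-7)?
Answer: 0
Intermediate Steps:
W(E, w) = -(4 + E)²/4
Z(P) = 0 (Z(P) = 0*(-(4 + 4)²/4) = 0*(-¼*8²) = 0*(-¼*64) = 0*(-16) = 0)
(Z(-8)*(-34))*(-7) = (0*(-34))*(-7) = 0*(-7) = 0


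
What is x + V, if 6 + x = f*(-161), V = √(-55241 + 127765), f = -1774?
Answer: 285608 + 2*√18131 ≈ 2.8588e+5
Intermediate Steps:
V = 2*√18131 (V = √72524 = 2*√18131 ≈ 269.30)
x = 285608 (x = -6 - 1774*(-161) = -6 + 285614 = 285608)
x + V = 285608 + 2*√18131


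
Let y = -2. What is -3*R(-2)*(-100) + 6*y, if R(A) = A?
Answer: -612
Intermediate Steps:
-3*R(-2)*(-100) + 6*y = -3*(-2)*(-100) + 6*(-2) = 6*(-100) - 12 = -600 - 12 = -612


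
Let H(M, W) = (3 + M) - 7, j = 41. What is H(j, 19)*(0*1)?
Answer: 0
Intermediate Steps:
H(M, W) = -4 + M
H(j, 19)*(0*1) = (-4 + 41)*(0*1) = 37*0 = 0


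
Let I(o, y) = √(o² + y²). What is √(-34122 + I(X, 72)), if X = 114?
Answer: √(-34122 + 6*√505) ≈ 184.36*I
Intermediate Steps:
√(-34122 + I(X, 72)) = √(-34122 + √(114² + 72²)) = √(-34122 + √(12996 + 5184)) = √(-34122 + √18180) = √(-34122 + 6*√505)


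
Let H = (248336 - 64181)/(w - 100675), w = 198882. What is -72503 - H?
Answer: -7120486276/98207 ≈ -72505.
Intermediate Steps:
H = 184155/98207 (H = (248336 - 64181)/(198882 - 100675) = 184155/98207 ≈ 1.8752)
-72503 - H = -72503 - 1*184155/98207 = -72503 - 184155/98207 = -7120486276/98207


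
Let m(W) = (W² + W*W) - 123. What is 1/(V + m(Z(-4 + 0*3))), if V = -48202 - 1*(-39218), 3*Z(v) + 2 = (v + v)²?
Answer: -9/74275 ≈ -0.00012117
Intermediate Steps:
Z(v) = -⅔ + 4*v²/3 (Z(v) = -⅔ + (v + v)²/3 = -⅔ + (2*v)²/3 = -⅔ + (4*v²)/3 = -⅔ + 4*v²/3)
m(W) = -123 + 2*W² (m(W) = (W² + W²) - 123 = 2*W² - 123 = -123 + 2*W²)
V = -8984 (V = -48202 + 39218 = -8984)
1/(V + m(Z(-4 + 0*3))) = 1/(-8984 + (-123 + 2*(-⅔ + 4*(-4 + 0*3)²/3)²)) = 1/(-8984 + (-123 + 2*(-⅔ + 4*(-4 + 0)²/3)²)) = 1/(-8984 + (-123 + 2*(-⅔ + (4/3)*(-4)²)²)) = 1/(-8984 + (-123 + 2*(-⅔ + (4/3)*16)²)) = 1/(-8984 + (-123 + 2*(-⅔ + 64/3)²)) = 1/(-8984 + (-123 + 2*(62/3)²)) = 1/(-8984 + (-123 + 2*(3844/9))) = 1/(-8984 + (-123 + 7688/9)) = 1/(-8984 + 6581/9) = 1/(-74275/9) = -9/74275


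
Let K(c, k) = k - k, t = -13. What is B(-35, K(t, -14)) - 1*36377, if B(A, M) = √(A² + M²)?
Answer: -36342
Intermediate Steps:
K(c, k) = 0
B(-35, K(t, -14)) - 1*36377 = √((-35)² + 0²) - 1*36377 = √(1225 + 0) - 36377 = √1225 - 36377 = 35 - 36377 = -36342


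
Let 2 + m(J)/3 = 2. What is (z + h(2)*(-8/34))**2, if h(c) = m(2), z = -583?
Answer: 339889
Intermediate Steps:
m(J) = 0 (m(J) = -6 + 3*2 = -6 + 6 = 0)
h(c) = 0
(z + h(2)*(-8/34))**2 = (-583 + 0*(-8/34))**2 = (-583 + 0*(-8*1/34))**2 = (-583 + 0*(-4/17))**2 = (-583 + 0)**2 = (-583)**2 = 339889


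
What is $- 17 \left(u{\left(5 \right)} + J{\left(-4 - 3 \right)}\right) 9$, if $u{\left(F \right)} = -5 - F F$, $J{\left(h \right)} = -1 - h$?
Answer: $3672$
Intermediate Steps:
$u{\left(F \right)} = -5 - F^{2}$
$- 17 \left(u{\left(5 \right)} + J{\left(-4 - 3 \right)}\right) 9 = - 17 \left(\left(-5 - 5^{2}\right) - -6\right) 9 = - 17 \left(\left(-5 - 25\right) - -6\right) 9 = - 17 \left(\left(-5 - 25\right) + \left(-1 + 7\right)\right) 9 = - 17 \left(-30 + 6\right) 9 = - 17 \left(\left(-24\right) 9\right) = \left(-17\right) \left(-216\right) = 3672$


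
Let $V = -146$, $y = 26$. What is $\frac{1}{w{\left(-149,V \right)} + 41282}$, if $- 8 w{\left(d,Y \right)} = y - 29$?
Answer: $\frac{8}{330259} \approx 2.4223 \cdot 10^{-5}$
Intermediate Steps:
$w{\left(d,Y \right)} = \frac{3}{8}$ ($w{\left(d,Y \right)} = - \frac{26 - 29}{8} = \left(- \frac{1}{8}\right) \left(-3\right) = \frac{3}{8}$)
$\frac{1}{w{\left(-149,V \right)} + 41282} = \frac{1}{\frac{3}{8} + 41282} = \frac{1}{\frac{330259}{8}} = \frac{8}{330259}$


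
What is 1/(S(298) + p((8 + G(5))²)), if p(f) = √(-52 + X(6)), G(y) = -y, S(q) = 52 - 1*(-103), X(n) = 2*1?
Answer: 31/4815 - I*√2/4815 ≈ 0.0064382 - 0.00029371*I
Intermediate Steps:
X(n) = 2
S(q) = 155 (S(q) = 52 + 103 = 155)
p(f) = 5*I*√2 (p(f) = √(-52 + 2) = √(-50) = 5*I*√2)
1/(S(298) + p((8 + G(5))²)) = 1/(155 + 5*I*√2)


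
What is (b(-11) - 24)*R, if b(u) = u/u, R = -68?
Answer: 1564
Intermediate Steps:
b(u) = 1
(b(-11) - 24)*R = (1 - 24)*(-68) = -23*(-68) = 1564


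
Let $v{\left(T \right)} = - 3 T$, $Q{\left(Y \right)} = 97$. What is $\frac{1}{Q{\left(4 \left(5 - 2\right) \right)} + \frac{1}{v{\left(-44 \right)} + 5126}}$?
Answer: $\frac{5258}{510027} \approx 0.010309$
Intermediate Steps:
$\frac{1}{Q{\left(4 \left(5 - 2\right) \right)} + \frac{1}{v{\left(-44 \right)} + 5126}} = \frac{1}{97 + \frac{1}{\left(-3\right) \left(-44\right) + 5126}} = \frac{1}{97 + \frac{1}{132 + 5126}} = \frac{1}{97 + \frac{1}{5258}} = \frac{1}{\frac{510027}{5258}} = \frac{5258}{510027}$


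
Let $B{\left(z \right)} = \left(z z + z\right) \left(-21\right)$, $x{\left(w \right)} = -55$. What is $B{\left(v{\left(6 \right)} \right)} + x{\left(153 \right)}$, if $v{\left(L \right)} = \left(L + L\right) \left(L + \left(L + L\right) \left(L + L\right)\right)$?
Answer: $-68077855$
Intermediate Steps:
$v{\left(L \right)} = 2 L \left(L + 4 L^{2}\right)$ ($v{\left(L \right)} = 2 L \left(L + 2 L 2 L\right) = 2 L \left(L + 4 L^{2}\right)$)
$B{\left(z \right)} = - 21 z - 21 z^{2}$ ($B{\left(z \right)} = \left(z^{2} + z\right) \left(-21\right) = \left(z + z^{2}\right) \left(-21\right) = - 21 z - 21 z^{2}$)
$B{\left(v{\left(6 \right)} \right)} + x{\left(153 \right)} = - 21 \cdot 6^{2} \left(2 + 8 \cdot 6\right) \left(1 + 6^{2} \left(2 + 8 \cdot 6\right)\right) - 55 = - 21 \cdot 36 \left(2 + 48\right) \left(1 + 36 \left(2 + 48\right)\right) - 55 = - 21 \cdot 36 \cdot 50 \left(1 + 36 \cdot 50\right) - 55 = \left(-21\right) 1800 \left(1 + 1800\right) - 55 = \left(-21\right) 1800 \cdot 1801 - 55 = -68077800 - 55 = -68077855$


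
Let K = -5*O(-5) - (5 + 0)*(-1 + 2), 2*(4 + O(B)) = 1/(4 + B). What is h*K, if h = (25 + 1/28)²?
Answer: 2457005/224 ≈ 10969.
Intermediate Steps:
O(B) = -4 + 1/(2*(4 + B))
h = 491401/784 (h = (25 + 1/28)² = (701/28)² = 491401/784 ≈ 626.79)
K = 35/2 (K = -5*(-31 - 8*(-5))/(2*(4 - 5)) - (5 + 0)*(-1 + 2) = -5*(-31 + 40)/(2*(-1)) - 5 = -5*(-1)*9/2 - 1*5 = -5*(-9/2) - 5 = 45/2 - 5 = 35/2 ≈ 17.500)
h*K = (491401/784)*(35/2) = 2457005/224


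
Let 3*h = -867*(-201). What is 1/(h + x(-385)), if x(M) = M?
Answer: 1/57704 ≈ 1.7330e-5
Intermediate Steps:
h = 58089 (h = (-867*(-201))/3 = (1/3)*174267 = 58089)
1/(h + x(-385)) = 1/(58089 - 385) = 1/57704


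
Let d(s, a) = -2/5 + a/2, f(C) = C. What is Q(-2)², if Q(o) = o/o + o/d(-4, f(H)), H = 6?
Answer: 9/169 ≈ 0.053254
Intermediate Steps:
d(s, a) = -⅖ + a/2 (d(s, a) = -2*⅕ + a*(½) = -⅖ + a/2)
Q(o) = 1 + 5*o/13 (Q(o) = o/o + o/(-⅖ + (½)*6) = 1 + o/(-⅖ + 3) = 1 + o/(13/5) = 1 + o*(5/13) = 1 + 5*o/13)
Q(-2)² = (1 + (5/13)*(-2))² = (1 - 10/13)² = (3/13)² = 9/169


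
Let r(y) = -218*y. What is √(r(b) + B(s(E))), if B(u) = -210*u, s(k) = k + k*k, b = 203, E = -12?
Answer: I*√71974 ≈ 268.28*I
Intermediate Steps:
s(k) = k + k²
√(r(b) + B(s(E))) = √(-218*203 - (-2520)*(1 - 12)) = √(-44254 - (-2520)*(-11)) = √(-44254 - 210*132) = √(-44254 - 27720) = √(-71974) = I*√71974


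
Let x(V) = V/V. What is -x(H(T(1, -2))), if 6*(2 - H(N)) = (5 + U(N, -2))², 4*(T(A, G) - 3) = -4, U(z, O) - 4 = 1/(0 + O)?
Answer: -1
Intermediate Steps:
U(z, O) = 4 + 1/O (U(z, O) = 4 + 1/(0 + O) = 4 + 1/O)
T(A, G) = 2 (T(A, G) = 3 + (¼)*(-4) = 3 - 1 = 2)
H(N) = -241/24 (H(N) = 2 - (5 + (4 + 1/(-2)))²/6 = 2 - (5 + (4 - ½))²/6 = 2 - (5 + 7/2)²/6 = 2 - (17/2)²/6 = 2 - ⅙*289/4 = 2 - 289/24 = -241/24)
x(V) = 1
-x(H(T(1, -2))) = -1*1 = -1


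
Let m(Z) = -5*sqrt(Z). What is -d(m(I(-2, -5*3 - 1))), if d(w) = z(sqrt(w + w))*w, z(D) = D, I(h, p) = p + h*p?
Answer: 40*I*sqrt(10) ≈ 126.49*I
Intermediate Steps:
d(w) = sqrt(2)*w**(3/2) (d(w) = sqrt(w + w)*w = sqrt(2*w)*w = (sqrt(2)*sqrt(w))*w = sqrt(2)*w**(3/2))
-d(m(I(-2, -5*3 - 1))) = -sqrt(2)*(-5*sqrt((-5*3 - 1)*(1 - 2)))**(3/2) = -sqrt(2)*(-5*sqrt((-15 - 1)*(-1)))**(3/2) = -sqrt(2)*(-5*sqrt(-16*(-1)))**(3/2) = -sqrt(2)*(-5*sqrt(16))**(3/2) = -sqrt(2)*(-5*4)**(3/2) = -sqrt(2)*(-20)**(3/2) = -sqrt(2)*(-40*I*sqrt(5)) = -(-40)*I*sqrt(10) = 40*I*sqrt(10)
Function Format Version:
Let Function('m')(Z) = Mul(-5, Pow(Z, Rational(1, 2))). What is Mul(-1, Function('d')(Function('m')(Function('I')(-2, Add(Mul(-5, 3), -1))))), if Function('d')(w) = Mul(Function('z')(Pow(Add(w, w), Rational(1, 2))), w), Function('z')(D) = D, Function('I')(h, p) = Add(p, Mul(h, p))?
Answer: Mul(40, I, Pow(10, Rational(1, 2))) ≈ Mul(126.49, I)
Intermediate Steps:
Function('d')(w) = Mul(Pow(2, Rational(1, 2)), Pow(w, Rational(3, 2))) (Function('d')(w) = Mul(Pow(Add(w, w), Rational(1, 2)), w) = Mul(Pow(Mul(2, w), Rational(1, 2)), w) = Mul(Mul(Pow(2, Rational(1, 2)), Pow(w, Rational(1, 2))), w) = Mul(Pow(2, Rational(1, 2)), Pow(w, Rational(3, 2))))
Mul(-1, Function('d')(Function('m')(Function('I')(-2, Add(Mul(-5, 3), -1))))) = Mul(-1, Mul(Pow(2, Rational(1, 2)), Pow(Mul(-5, Pow(Mul(Add(Mul(-5, 3), -1), Add(1, -2)), Rational(1, 2))), Rational(3, 2)))) = Mul(-1, Mul(Pow(2, Rational(1, 2)), Pow(Mul(-5, Pow(Mul(Add(-15, -1), -1), Rational(1, 2))), Rational(3, 2)))) = Mul(-1, Mul(Pow(2, Rational(1, 2)), Pow(Mul(-5, Pow(Mul(-16, -1), Rational(1, 2))), Rational(3, 2)))) = Mul(-1, Mul(Pow(2, Rational(1, 2)), Pow(Mul(-5, Pow(16, Rational(1, 2))), Rational(3, 2)))) = Mul(-1, Mul(Pow(2, Rational(1, 2)), Pow(Mul(-5, 4), Rational(3, 2)))) = Mul(-1, Mul(Pow(2, Rational(1, 2)), Pow(-20, Rational(3, 2)))) = Mul(-1, Mul(Pow(2, Rational(1, 2)), Mul(-40, I, Pow(5, Rational(1, 2))))) = Mul(-1, Mul(-40, I, Pow(10, Rational(1, 2)))) = Mul(40, I, Pow(10, Rational(1, 2)))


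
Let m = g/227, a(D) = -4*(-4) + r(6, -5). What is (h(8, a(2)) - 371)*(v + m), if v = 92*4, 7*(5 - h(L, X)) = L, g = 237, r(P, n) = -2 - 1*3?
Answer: -215296610/1589 ≈ -1.3549e+5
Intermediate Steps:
r(P, n) = -5 (r(P, n) = -2 - 3 = -5)
a(D) = 11 (a(D) = -4*(-4) - 5 = 16 - 5 = 11)
h(L, X) = 5 - L/7
v = 368
m = 237/227 ≈ 1.0441
(h(8, a(2)) - 371)*(v + m) = ((5 - ⅐*8) - 371)*(368 + 237/227) = ((5 - 8/7) - 371)*(83773/227) = (27/7 - 371)*(83773/227) = -2570/7*83773/227 = -215296610/1589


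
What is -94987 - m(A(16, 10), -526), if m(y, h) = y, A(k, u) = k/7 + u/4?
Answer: -1329885/14 ≈ -94992.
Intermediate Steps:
A(k, u) = u/4 + k/7 (A(k, u) = k*(⅐) + u*(¼) = k/7 + u/4 = u/4 + k/7)
-94987 - m(A(16, 10), -526) = -94987 - ((¼)*10 + (⅐)*16) = -94987 - (5/2 + 16/7) = -94987 - 1*67/14 = -94987 - 67/14 = -1329885/14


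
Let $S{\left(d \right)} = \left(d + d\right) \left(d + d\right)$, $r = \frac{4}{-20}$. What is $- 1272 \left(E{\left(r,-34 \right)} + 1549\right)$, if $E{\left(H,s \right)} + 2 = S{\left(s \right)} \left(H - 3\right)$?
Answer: $\frac{84268728}{5} \approx 1.6854 \cdot 10^{7}$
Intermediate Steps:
$r = - \frac{1}{5}$ ($r = 4 \left(- \frac{1}{20}\right) = - \frac{1}{5} \approx -0.2$)
$S{\left(d \right)} = 4 d^{2}$ ($S{\left(d \right)} = 2 d 2 d = 4 d^{2}$)
$E{\left(H,s \right)} = -2 + 4 s^{2} \left(-3 + H\right)$ ($E{\left(H,s \right)} = -2 + 4 s^{2} \left(H - 3\right) = -2 + 4 s^{2} \left(-3 + H\right)$)
$- 1272 \left(E{\left(r,-34 \right)} + 1549\right) = - 1272 \left(\left(-2 - 12 \left(-34\right)^{2} + 4 \left(- \frac{1}{5}\right) \left(-34\right)^{2}\right) + 1549\right) = - 1272 \left(\left(-2 - 13872 + 4 \left(- \frac{1}{5}\right) 1156\right) + 1549\right) = - 1272 \left(\left(-2 - 13872 - \frac{4624}{5}\right) + 1549\right) = - 1272 \left(- \frac{73994}{5} + 1549\right) = \left(-1272\right) \left(- \frac{66249}{5}\right) = \frac{84268728}{5}$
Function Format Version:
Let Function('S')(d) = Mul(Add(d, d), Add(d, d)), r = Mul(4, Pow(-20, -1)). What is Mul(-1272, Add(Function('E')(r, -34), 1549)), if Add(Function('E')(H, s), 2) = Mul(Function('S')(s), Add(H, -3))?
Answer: Rational(84268728, 5) ≈ 1.6854e+7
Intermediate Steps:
r = Rational(-1, 5) (r = Mul(4, Rational(-1, 20)) = Rational(-1, 5) ≈ -0.20000)
Function('S')(d) = Mul(4, Pow(d, 2)) (Function('S')(d) = Mul(Mul(2, d), Mul(2, d)) = Mul(4, Pow(d, 2)))
Function('E')(H, s) = Add(-2, Mul(4, Pow(s, 2), Add(-3, H))) (Function('E')(H, s) = Add(-2, Mul(Mul(4, Pow(s, 2)), Add(H, -3))) = Add(-2, Mul(Mul(4, Pow(s, 2)), Add(-3, H))) = Add(-2, Mul(4, Pow(s, 2), Add(-3, H))))
Mul(-1272, Add(Function('E')(r, -34), 1549)) = Mul(-1272, Add(Add(-2, Mul(-12, Pow(-34, 2)), Mul(4, Rational(-1, 5), Pow(-34, 2))), 1549)) = Mul(-1272, Add(Add(-2, Mul(-12, 1156), Mul(4, Rational(-1, 5), 1156)), 1549)) = Mul(-1272, Add(Add(-2, -13872, Rational(-4624, 5)), 1549)) = Mul(-1272, Add(Rational(-73994, 5), 1549)) = Mul(-1272, Rational(-66249, 5)) = Rational(84268728, 5)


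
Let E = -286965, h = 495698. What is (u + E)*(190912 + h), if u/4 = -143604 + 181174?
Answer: -93849287850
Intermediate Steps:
u = 150280 (u = 4*(-143604 + 181174) = 4*37570 = 150280)
(u + E)*(190912 + h) = (150280 - 286965)*(190912 + 495698) = -136685*686610 = -93849287850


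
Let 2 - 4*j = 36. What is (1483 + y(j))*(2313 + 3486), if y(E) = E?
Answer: 17101251/2 ≈ 8.5506e+6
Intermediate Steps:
j = -17/2 (j = 1/2 - 1/4*36 = 1/2 - 9 = -17/2 ≈ -8.5000)
(1483 + y(j))*(2313 + 3486) = (1483 - 17/2)*(2313 + 3486) = (2949/2)*5799 = 17101251/2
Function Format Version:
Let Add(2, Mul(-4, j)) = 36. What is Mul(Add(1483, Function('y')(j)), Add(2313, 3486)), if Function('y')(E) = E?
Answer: Rational(17101251, 2) ≈ 8.5506e+6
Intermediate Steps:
j = Rational(-17, 2) (j = Add(Rational(1, 2), Mul(Rational(-1, 4), 36)) = Add(Rational(1, 2), -9) = Rational(-17, 2) ≈ -8.5000)
Mul(Add(1483, Function('y')(j)), Add(2313, 3486)) = Mul(Add(1483, Rational(-17, 2)), Add(2313, 3486)) = Mul(Rational(2949, 2), 5799) = Rational(17101251, 2)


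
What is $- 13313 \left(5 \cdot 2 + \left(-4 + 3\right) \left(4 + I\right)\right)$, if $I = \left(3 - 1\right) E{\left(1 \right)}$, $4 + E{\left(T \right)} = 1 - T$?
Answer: $-186382$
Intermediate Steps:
$E{\left(T \right)} = -3 - T$ ($E{\left(T \right)} = -4 - \left(-1 + T\right) = -3 - T$)
$I = -8$ ($I = \left(3 - 1\right) \left(-3 - 1\right) = 2 \left(-3 - 1\right) = 2 \left(-4\right) = -8$)
$- 13313 \left(5 \cdot 2 + \left(-4 + 3\right) \left(4 + I\right)\right) = - 13313 \left(5 \cdot 2 + \left(-4 + 3\right) \left(4 - 8\right)\right) = - 13313 \left(10 - -4\right) = - 13313 \left(10 + 4\right) = \left(-13313\right) 14 = -186382$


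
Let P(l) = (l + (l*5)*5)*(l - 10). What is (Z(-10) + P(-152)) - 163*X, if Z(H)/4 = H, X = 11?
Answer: 638391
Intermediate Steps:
Z(H) = 4*H
P(l) = 26*l*(-10 + l) (P(l) = (l + (5*l)*5)*(-10 + l) = (l + 25*l)*(-10 + l) = (26*l)*(-10 + l) = 26*l*(-10 + l))
(Z(-10) + P(-152)) - 163*X = (4*(-10) + 26*(-152)*(-10 - 152)) - 163*11 = (-40 + 26*(-152)*(-162)) - 1793 = (-40 + 640224) - 1793 = 640184 - 1793 = 638391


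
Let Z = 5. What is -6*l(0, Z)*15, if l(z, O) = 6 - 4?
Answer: -180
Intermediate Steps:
l(z, O) = 2
-6*l(0, Z)*15 = -6*2*15 = -12*15 = -180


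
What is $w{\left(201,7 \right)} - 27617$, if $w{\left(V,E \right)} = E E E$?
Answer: $-27274$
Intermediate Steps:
$w{\left(V,E \right)} = E^{3}$ ($w{\left(V,E \right)} = E E^{2} = E^{3}$)
$w{\left(201,7 \right)} - 27617 = 7^{3} - 27617 = 343 - 27617 = -27274$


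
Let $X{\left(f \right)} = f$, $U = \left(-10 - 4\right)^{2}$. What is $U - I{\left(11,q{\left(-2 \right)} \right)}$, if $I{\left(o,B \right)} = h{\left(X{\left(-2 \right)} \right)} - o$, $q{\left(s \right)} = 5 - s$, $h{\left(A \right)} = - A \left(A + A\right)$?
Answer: $215$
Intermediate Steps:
$U = 196$ ($U = \left(-14\right)^{2} = 196$)
$h{\left(A \right)} = - 2 A^{2}$ ($h{\left(A \right)} = - A 2 A = - 2 A^{2}$)
$I{\left(o,B \right)} = -8 - o$ ($I{\left(o,B \right)} = - 2 \left(-2\right)^{2} - o = \left(-2\right) 4 - o = -8 - o$)
$U - I{\left(11,q{\left(-2 \right)} \right)} = 196 - \left(-8 - 11\right) = 196 - -19 = 196 + 19 = 215$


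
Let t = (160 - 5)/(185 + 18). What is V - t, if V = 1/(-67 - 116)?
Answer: -28568/37149 ≈ -0.76901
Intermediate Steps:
t = 155/203 ≈ 0.76355
V = -1/183 (V = 1/(-183) = -1/183 ≈ -0.0054645)
V - t = -1/183 - 1*155/203 = -1/183 - 155/203 = -28568/37149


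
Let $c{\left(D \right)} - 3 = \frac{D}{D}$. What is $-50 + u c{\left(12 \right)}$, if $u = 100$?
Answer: $350$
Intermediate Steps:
$c{\left(D \right)} = 4$ ($c{\left(D \right)} = 3 + \frac{D}{D} = 3 + 1 = 4$)
$-50 + u c{\left(12 \right)} = -50 + 100 \cdot 4 = -50 + 400 = 350$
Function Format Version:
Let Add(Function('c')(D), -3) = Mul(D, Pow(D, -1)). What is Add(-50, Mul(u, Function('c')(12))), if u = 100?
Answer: 350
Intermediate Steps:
Function('c')(D) = 4 (Function('c')(D) = Add(3, Mul(D, Pow(D, -1))) = Add(3, 1) = 4)
Add(-50, Mul(u, Function('c')(12))) = Add(-50, Mul(100, 4)) = Add(-50, 400) = 350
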